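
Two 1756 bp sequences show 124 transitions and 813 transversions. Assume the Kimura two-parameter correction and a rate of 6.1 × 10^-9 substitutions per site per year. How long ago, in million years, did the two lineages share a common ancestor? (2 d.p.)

P = 124/1756 ≈ 0.070615 and Q = 813/1756 ≈ 0.462984.
Under the Kimura two-parameter model, d = −½ ln(1 − 2P − Q) − ¼ ln(1 − 2Q).
1 − 2P − Q = 0.395786, giving −½ ln(0.395786) = 0.463441.
1 − 2Q = 0.074032, giving −¼ ln(0.074032) = 0.650814.
d = 0.463441 + 0.650814 = 1.114255.
Under a molecular clock d = 2μt, so t = d/(2μ) = 1.114255 / (2 × 6.1 × 10^-9) = 91.33 million years.

91.33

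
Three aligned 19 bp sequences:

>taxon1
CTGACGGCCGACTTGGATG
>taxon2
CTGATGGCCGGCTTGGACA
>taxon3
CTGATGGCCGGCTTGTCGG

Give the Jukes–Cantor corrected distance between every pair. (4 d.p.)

d(taxon1,taxon2) = 0.2471, d(taxon1,taxon3) = 0.3241, d(taxon2,taxon3) = 0.2471

taxon1–taxon2: 4/19 sites differ → p ≈ 0.210526, d = −0.75 ln(1 − 0.280701) = 0.247109 ≈ 0.2471.
taxon1–taxon3: 5/19 sites differ → p ≈ 0.263158, d = −0.75 ln(1 − 0.350877) = 0.324100 ≈ 0.3241.
taxon2–taxon3: 4/19 sites differ → p ≈ 0.210526, d = −0.75 ln(1 − 0.280701) = 0.247109 ≈ 0.2471.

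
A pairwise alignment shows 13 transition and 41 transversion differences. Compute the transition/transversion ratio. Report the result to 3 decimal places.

0.317

R = 13/41 = 0.317073… ≈ 0.317 (to 3 d.p.).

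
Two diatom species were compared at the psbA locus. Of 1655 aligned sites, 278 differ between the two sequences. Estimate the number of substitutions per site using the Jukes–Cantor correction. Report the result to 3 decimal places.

0.190

p = 278/1655 ≈ 0.167976.
d = −(3/4) ln(1 − 4p/3) = −0.75 ln(1 − 0.223968) = −0.75 ln(0.776032)
  = −0.75 × (-0.253562) = 0.190172 substitutions/site.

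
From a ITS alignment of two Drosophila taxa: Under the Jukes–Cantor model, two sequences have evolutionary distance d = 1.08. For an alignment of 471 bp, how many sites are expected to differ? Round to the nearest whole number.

270

Invert JC69: p = (3/4)(1 − e^(−4d/3)) = 0.75 × (1 − e^(-1.44)) = 0.75 × (1 − 0.236928) = 0.572304.
Expected differing sites = pL ≈ 0.572304 × 471 = 269.555184 ≈ 270.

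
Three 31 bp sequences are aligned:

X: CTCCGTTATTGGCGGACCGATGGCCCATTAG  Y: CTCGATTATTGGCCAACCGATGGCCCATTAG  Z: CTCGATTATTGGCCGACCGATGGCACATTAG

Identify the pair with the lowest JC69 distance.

X–Y: 4/31 differ, p = 0.129, d = 0.142.
X–Z: 4/31 differ, p = 0.129, d = 0.142.
Y–Z: 2/31 differ, p = 0.065, d = 0.067.
The smallest distance is between Y and Z.

Y and Z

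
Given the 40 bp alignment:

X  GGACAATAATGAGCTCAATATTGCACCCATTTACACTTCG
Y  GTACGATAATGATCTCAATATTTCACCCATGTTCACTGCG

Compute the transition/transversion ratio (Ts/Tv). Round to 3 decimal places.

0.167

Transitions are A↔G and C↔T; transversions are all other mismatches.
Transitions: 1. Transversions: 6.
R = 1/6 = 0.166666… ≈ 0.167 (to 3 d.p.).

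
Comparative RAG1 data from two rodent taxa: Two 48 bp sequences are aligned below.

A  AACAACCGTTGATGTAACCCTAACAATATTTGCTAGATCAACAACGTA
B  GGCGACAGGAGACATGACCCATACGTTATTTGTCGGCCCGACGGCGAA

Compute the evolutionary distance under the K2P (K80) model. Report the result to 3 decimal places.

Of 48 sites, 14 differences are transitions and 8 are transversions, so P = 14/48 ≈ 0.291667 and Q = 8/48 ≈ 0.166667.
Under the Kimura two-parameter model, d = −½ ln(1 − 2P − Q) − ¼ ln(1 − 2Q).
1 − 2P − Q = 0.249999, giving −½ ln(0.249999) = 0.693149.
1 − 2Q = 0.666666, giving −¼ ln(0.666666) = 0.101367.
d = 0.693149 + 0.101367 = 0.794516.

0.795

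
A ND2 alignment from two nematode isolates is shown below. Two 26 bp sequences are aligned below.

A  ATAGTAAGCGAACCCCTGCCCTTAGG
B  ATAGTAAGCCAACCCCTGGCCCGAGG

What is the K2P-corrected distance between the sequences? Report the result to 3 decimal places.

0.172

Of 26 sites, 1 differences are transitions and 3 are transversions, so P = 1/26 ≈ 0.038462 and Q = 3/26 ≈ 0.115385.
Under the Kimura two-parameter model, d = −½ ln(1 − 2P − Q) − ¼ ln(1 − 2Q).
1 − 2P − Q = 0.807691, giving −½ ln(0.807691) = 0.106788.
1 − 2Q = 0.76923, giving −¼ ln(0.76923) = 0.065591.
d = 0.106788 + 0.065591 = 0.172379.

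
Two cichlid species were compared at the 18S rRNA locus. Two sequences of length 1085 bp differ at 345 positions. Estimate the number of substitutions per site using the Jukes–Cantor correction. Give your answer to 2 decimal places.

p = 345/1085 ≈ 0.317972.
d = −(3/4) ln(1 − 4p/3) = −0.75 ln(1 − 0.423963) = −0.75 ln(0.576037)
  = −0.75 × (-0.551583) = 0.413687 substitutions/site.

0.41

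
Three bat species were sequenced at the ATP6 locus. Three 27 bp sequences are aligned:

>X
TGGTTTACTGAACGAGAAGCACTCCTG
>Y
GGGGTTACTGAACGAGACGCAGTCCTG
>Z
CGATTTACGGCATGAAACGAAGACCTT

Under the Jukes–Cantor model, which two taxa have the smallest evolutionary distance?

X–Y: 4/27 differ, p = 0.148, d = 0.165.
X–Z: 11/27 differ, p = 0.407, d = 0.588.
Y–Z: 10/27 differ, p = 0.370, d = 0.511.
The smallest distance is between X and Y.

X and Y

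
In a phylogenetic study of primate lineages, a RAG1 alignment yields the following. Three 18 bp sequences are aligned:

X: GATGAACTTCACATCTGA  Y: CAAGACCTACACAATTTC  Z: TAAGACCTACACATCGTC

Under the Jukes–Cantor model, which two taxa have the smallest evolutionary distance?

Y and Z

X–Y: 8/18 differ, p = 0.444, d = 0.673.
X–Z: 7/18 differ, p = 0.389, d = 0.548.
Y–Z: 4/18 differ, p = 0.222, d = 0.264.
The smallest distance is between Y and Z.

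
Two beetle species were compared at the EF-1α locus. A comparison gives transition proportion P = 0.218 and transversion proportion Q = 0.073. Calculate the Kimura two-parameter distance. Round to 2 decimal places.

0.40

Under the Kimura two-parameter model, d = −½ ln(1 − 2P − Q) − ¼ ln(1 − 2Q).
1 − 2P − Q = 0.491, giving −½ ln(0.491) = 0.355656.
1 − 2Q = 0.854, giving −¼ ln(0.854) = 0.039456.
d = 0.355656 + 0.039456 = 0.395112.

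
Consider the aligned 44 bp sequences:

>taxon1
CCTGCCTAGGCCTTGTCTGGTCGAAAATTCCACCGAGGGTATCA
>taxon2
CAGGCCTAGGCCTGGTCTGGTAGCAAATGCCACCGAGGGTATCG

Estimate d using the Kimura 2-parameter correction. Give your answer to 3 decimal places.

0.180

Of 44 sites, 1 differences are transitions and 6 are transversions, so P = 1/44 ≈ 0.022727 and Q = 6/44 ≈ 0.136364.
Under the Kimura two-parameter model, d = −½ ln(1 − 2P − Q) − ¼ ln(1 − 2Q).
1 − 2P − Q = 0.818182, giving −½ ln(0.818182) = 0.100335.
1 − 2Q = 0.727272, giving −¼ ln(0.727272) = 0.079614.
d = 0.100335 + 0.079614 = 0.179949.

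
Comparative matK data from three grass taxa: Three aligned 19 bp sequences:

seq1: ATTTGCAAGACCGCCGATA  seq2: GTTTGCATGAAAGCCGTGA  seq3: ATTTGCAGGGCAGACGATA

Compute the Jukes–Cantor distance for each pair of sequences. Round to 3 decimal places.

seq1–seq2: 6/19 sites differ → p ≈ 0.315789, d = −0.75 ln(1 − 0.421052) = 0.409907 ≈ 0.410.
seq1–seq3: 4/19 sites differ → p ≈ 0.210526, d = −0.75 ln(1 − 0.280701) = 0.247109 ≈ 0.247.
seq2–seq3: 7/19 sites differ → p ≈ 0.368421, d = −0.75 ln(1 − 0.491228) = 0.506816 ≈ 0.507.

d(seq1,seq2) = 0.410, d(seq1,seq3) = 0.247, d(seq2,seq3) = 0.507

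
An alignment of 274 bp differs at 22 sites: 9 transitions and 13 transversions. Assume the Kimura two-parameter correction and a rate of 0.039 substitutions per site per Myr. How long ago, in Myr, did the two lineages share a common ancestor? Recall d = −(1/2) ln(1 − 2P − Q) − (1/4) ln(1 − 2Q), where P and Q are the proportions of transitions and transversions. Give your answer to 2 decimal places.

1.09

P = 9/274 ≈ 0.032847 and Q = 13/274 ≈ 0.047445.
Under the Kimura two-parameter model, d = −½ ln(1 − 2P − Q) − ¼ ln(1 − 2Q).
1 − 2P − Q = 0.886861, giving −½ ln(0.886861) = 0.060034.
1 − 2Q = 0.90511, giving −¼ ln(0.90511) = 0.024925.
d = 0.060034 + 0.024925 = 0.084959.
Under a molecular clock d = 2μt, so t = d/(2μ) = 0.084959 / (2 × 0.039) = 1.09 Myr.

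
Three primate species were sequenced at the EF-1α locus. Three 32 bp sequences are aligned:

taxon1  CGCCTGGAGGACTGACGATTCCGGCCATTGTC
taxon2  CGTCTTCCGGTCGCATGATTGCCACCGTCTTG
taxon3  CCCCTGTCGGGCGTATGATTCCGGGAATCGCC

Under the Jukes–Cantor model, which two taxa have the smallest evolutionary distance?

taxon1 and taxon3

taxon1–taxon2: 15/32 differ, p = 0.469, d = 0.736.
taxon1–taxon3: 11/32 differ, p = 0.344, d = 0.460.
taxon2–taxon3: 15/32 differ, p = 0.469, d = 0.736.
The smallest distance is between taxon1 and taxon3.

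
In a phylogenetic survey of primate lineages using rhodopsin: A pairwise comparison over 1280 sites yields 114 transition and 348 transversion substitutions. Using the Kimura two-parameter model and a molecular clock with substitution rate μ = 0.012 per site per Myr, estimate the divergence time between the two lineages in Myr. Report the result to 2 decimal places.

P = 114/1280 ≈ 0.089063 and Q = 348/1280 = 0.271875.
Under the Kimura two-parameter model, d = −½ ln(1 − 2P − Q) − ¼ ln(1 − 2Q).
1 − 2P − Q = 0.549999, giving −½ ln(0.549999) = 0.298919.
1 − 2Q = 0.45625, giving −¼ ln(0.45625) = 0.196179.
d = 0.298919 + 0.196179 = 0.495098.
Under a molecular clock d = 2μt, so t = d/(2μ) = 0.495098 / (2 × 0.012) = 20.63 Myr.

20.63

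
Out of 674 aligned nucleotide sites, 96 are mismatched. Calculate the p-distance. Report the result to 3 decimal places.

p = 96/674 = 0.142433… ≈ 0.142 (to 3 d.p.).

0.142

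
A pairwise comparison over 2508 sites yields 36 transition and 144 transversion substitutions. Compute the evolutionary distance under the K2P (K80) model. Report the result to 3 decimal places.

P = 36/2508 ≈ 0.014354 and Q = 144/2508 ≈ 0.057416.
Under the Kimura two-parameter model, d = −½ ln(1 − 2P − Q) − ¼ ln(1 − 2Q).
1 − 2P − Q = 0.913876, giving −½ ln(0.913876) = 0.045030.
1 − 2Q = 0.885168, giving −¼ ln(0.885168) = 0.030494.
d = 0.045030 + 0.030494 = 0.075524.

0.076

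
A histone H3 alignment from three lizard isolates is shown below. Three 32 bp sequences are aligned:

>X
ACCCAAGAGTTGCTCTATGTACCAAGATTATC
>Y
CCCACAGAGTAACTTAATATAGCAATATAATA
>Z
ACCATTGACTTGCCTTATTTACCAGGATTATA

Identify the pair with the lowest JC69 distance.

X–Y: 12/32 differ, p = 0.375, d = 0.520.
X–Z: 9/32 differ, p = 0.281, d = 0.353.
Y–Z: 13/32 differ, p = 0.406, d = 0.585.
The smallest distance is between X and Z.

X and Z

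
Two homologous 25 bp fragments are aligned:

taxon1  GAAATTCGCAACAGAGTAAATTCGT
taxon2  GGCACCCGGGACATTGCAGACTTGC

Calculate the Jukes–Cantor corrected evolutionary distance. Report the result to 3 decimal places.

0.886

The sequences differ at 13 of 25 sites, so p = 13/25 = 0.52.
d = −(3/4) ln(1 − 4p/3) = −0.75 ln(1 − 0.693333) = −0.75 ln(0.306667)
  = −0.75 × (-1.181993) = 0.886495 substitutions/site.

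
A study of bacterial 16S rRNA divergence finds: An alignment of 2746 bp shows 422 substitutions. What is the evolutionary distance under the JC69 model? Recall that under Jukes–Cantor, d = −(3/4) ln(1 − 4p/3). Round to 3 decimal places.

p = 422/2746 ≈ 0.153678.
d = −(3/4) ln(1 − 4p/3) = −0.75 ln(1 − 0.204904) = −0.75 ln(0.795096)
  = −0.75 × (-0.229292) = 0.171969 substitutions/site.

0.172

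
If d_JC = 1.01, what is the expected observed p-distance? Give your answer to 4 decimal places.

p = (3/4)(1 − e^(−4d/3)) = 0.75 × (1 − e^(-1.346667)) = 0.75 × (1 − 0.260106) = 0.554921.

0.5549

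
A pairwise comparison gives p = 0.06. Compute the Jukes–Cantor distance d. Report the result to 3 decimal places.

d = −(3/4) ln(1 − 4p/3) = −0.75 ln(1 − 0.08) = −0.75 ln(0.92)
  = −0.75 × (-0.083382) = 0.062537 substitutions/site.

0.063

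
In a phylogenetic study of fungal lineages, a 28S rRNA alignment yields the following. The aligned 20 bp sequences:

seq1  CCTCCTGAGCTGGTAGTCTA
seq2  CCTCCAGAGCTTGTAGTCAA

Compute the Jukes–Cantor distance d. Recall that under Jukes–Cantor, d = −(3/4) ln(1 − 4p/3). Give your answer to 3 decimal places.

0.167

The sequences differ at 3 of 20 sites (6, 12, 19), so p = 3/20 = 0.15.
d = −(3/4) ln(1 − 4p/3) = −0.75 ln(1 − 0.2) = −0.75 ln(0.8)
  = −0.75 × (-0.223144) = 0.167358 substitutions/site.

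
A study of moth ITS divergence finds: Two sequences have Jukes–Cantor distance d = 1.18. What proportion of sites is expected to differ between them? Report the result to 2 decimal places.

0.59

p = (3/4)(1 − e^(−4d/3)) = 0.75 × (1 − e^(-1.573333)) = 0.75 × (1 − 0.207353) = 0.594485.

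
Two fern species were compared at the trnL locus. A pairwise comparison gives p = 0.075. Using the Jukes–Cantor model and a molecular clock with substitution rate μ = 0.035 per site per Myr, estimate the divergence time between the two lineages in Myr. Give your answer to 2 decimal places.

d = −(3/4) ln(1 − 4p/3) = −0.75 ln(1 − 0.1) = −0.75 ln(0.9)
  = −0.75 × (-0.105361) = 0.079021 substitutions/site.
Under a molecular clock d = 2μt, so t = d/(2μ) = 0.079021 / (2 × 0.035) = 1.13 Myr.

1.13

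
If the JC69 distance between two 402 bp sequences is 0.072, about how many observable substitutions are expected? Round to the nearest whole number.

Invert JC69: p = (3/4)(1 − e^(−4d/3)) = 0.75 × (1 − e^(-0.096)) = 0.75 × (1 − 0.908464) = 0.068652.
Expected differing sites = pL ≈ 0.068652 × 402 = 27.598104 ≈ 28.

28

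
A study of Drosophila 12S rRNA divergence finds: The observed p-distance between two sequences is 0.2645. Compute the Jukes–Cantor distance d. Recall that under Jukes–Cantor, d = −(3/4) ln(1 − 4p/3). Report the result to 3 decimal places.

0.326

d = −(3/4) ln(1 − 4p/3) = −0.75 ln(1 − 0.352667) = −0.75 ln(0.647333)
  = −0.75 × (-0.434894) = 0.326171 substitutions/site.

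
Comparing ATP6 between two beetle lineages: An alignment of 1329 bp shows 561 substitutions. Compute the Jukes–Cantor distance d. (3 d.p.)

p = 561/1329 ≈ 0.422122.
d = −(3/4) ln(1 − 4p/3) = −0.75 ln(1 − 0.562829) = −0.75 ln(0.437171)
  = −0.75 × (-0.827431) = 0.620573 substitutions/site.

0.621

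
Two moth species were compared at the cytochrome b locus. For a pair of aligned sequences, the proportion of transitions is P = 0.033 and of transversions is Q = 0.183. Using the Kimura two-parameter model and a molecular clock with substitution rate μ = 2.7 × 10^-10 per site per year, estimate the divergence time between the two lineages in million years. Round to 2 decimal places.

Under the Kimura two-parameter model, d = −½ ln(1 − 2P − Q) − ¼ ln(1 − 2Q).
1 − 2P − Q = 0.751, giving −½ ln(0.751) = 0.143175.
1 − 2Q = 0.634, giving −¼ ln(0.634) = 0.113927.
d = 0.143175 + 0.113927 = 0.257102.
Under a molecular clock d = 2μt, so t = d/(2μ) = 0.257102 / (2 × 2.7 × 10^-10) = 476.11 million years.

476.11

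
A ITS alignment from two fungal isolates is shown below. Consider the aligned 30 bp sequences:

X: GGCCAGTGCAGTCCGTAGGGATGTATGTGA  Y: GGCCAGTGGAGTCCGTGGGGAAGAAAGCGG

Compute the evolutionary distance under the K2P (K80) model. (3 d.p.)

0.280

Of 30 sites, 3 differences are transitions and 4 are transversions, so P = 3/30 = 0.1 and Q = 4/30 ≈ 0.133333.
Under the Kimura two-parameter model, d = −½ ln(1 − 2P − Q) − ¼ ln(1 − 2Q).
1 − 2P − Q = 0.666667, giving −½ ln(0.666667) = 0.202732.
1 − 2Q = 0.733334, giving −¼ ln(0.733334) = 0.077539.
d = 0.202732 + 0.077539 = 0.280271.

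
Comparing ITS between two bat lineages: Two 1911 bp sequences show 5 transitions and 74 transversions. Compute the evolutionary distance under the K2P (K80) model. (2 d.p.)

P = 5/1911 ≈ 0.002616 and Q = 74/1911 ≈ 0.038723.
Under the Kimura two-parameter model, d = −½ ln(1 − 2P − Q) − ¼ ln(1 − 2Q).
1 − 2P − Q = 0.956045, giving −½ ln(0.956045) = 0.022475.
1 − 2Q = 0.922554, giving −¼ ln(0.922554) = 0.020152.
d = 0.022475 + 0.020152 = 0.042627.

0.04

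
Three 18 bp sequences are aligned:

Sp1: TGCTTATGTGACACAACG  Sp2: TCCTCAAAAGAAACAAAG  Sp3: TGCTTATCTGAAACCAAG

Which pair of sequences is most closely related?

Sp1 and Sp3

Sp1–Sp2: 7/18 differ, p = 0.389, d = 0.548.
Sp1–Sp3: 4/18 differ, p = 0.222, d = 0.264.
Sp2–Sp3: 6/18 differ, p = 0.333, d = 0.441.
The smallest distance is between Sp1 and Sp3.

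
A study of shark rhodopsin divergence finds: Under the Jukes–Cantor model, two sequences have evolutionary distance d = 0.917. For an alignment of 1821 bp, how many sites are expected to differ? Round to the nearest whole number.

Invert JC69: p = (3/4)(1 − e^(−4d/3)) = 0.75 × (1 − e^(-1.222667)) = 0.75 × (1 − 0.294444) = 0.529167.
Expected differing sites = pL ≈ 0.529167 × 1821 = 963.613107 ≈ 964.

964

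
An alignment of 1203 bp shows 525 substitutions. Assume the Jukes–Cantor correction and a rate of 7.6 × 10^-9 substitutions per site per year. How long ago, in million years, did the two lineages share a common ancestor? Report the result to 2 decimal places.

43.03

p = 525/1203 ≈ 0.436409.
d = −(3/4) ln(1 − 4p/3) = −0.75 ln(1 − 0.581879) = −0.75 ln(0.418121)
  = −0.75 × (-0.871984) = 0.653988 substitutions/site.
Under a molecular clock d = 2μt, so t = d/(2μ) = 0.653988 / (2 × 7.6 × 10^-9) = 43.03 million years.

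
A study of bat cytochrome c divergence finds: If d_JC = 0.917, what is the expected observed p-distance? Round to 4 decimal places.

p = (3/4)(1 − e^(−4d/3)) = 0.75 × (1 − e^(-1.222667)) = 0.75 × (1 − 0.294444) = 0.529167.

0.5292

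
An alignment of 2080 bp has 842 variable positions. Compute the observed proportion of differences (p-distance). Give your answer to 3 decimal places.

0.405

p = 842/2080 = 0.404807… ≈ 0.405 (to 3 d.p.).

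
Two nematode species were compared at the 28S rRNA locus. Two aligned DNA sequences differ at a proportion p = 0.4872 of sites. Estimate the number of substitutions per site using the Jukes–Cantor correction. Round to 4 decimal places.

0.7865

d = −(3/4) ln(1 − 4p/3) = −0.75 ln(1 − 0.6496) = −0.75 ln(0.3504)
  = −0.75 × (-1.048680) = 0.786510 substitutions/site.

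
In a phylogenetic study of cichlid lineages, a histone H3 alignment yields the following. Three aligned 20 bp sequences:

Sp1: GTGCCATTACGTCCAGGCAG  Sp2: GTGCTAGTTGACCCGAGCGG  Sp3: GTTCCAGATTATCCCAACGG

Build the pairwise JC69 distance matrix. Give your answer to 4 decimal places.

d(Sp1,Sp2) = 0.6872, d(Sp1,Sp3) = 0.8240, d(Sp2,Sp3) = 0.4715

Sp1–Sp2: 9/20 sites differ → p = 0.45, d = −0.75 ln(1 − 0.6) = 0.687218 ≈ 0.6872.
Sp1–Sp3: 10/20 sites differ → p = 0.5, d = −0.75 ln(1 − 0.666667) = 0.823960 ≈ 0.8240.
Sp2–Sp3: 7/20 sites differ → p = 0.35, d = −0.75 ln(1 − 0.466667) = 0.471457 ≈ 0.4715.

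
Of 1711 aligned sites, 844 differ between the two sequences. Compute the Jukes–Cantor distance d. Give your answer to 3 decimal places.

p = 844/1711 ≈ 0.493279.
d = −(3/4) ln(1 − 4p/3) = −0.75 ln(1 − 0.657705) = −0.75 ln(0.342295)
  = −0.75 × (-1.072082) = 0.804062 substitutions/site.

0.804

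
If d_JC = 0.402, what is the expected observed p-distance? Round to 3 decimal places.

p = (3/4)(1 − e^(−4d/3)) = 0.75 × (1 − e^(-0.536)) = 0.75 × (1 − 0.585084) = 0.311187.

0.311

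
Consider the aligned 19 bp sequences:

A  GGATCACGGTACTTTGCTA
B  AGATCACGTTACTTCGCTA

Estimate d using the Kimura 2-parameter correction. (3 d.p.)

0.180

Of 19 sites, 2 differences are transitions and 1 are transversions, so P = 2/19 ≈ 0.105263 and Q = 1/19 ≈ 0.052632.
Under the Kimura two-parameter model, d = −½ ln(1 − 2P − Q) − ¼ ln(1 − 2Q).
1 − 2P − Q = 0.736842, giving −½ ln(0.736842) = 0.152691.
1 − 2Q = 0.894736, giving −¼ ln(0.894736) = 0.027807.
d = 0.152691 + 0.027807 = 0.180498.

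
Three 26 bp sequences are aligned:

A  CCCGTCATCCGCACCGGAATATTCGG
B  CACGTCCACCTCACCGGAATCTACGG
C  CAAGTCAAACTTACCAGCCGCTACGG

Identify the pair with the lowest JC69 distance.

A–B: 6/26 differ, p = 0.231, d = 0.276.
A–C: 12/26 differ, p = 0.462, d = 0.717.
B–C: 8/26 differ, p = 0.308, d = 0.396.
The smallest distance is between A and B.

A and B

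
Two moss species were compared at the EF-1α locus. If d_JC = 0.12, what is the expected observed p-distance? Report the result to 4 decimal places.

p = (3/4)(1 − e^(−4d/3)) = 0.75 × (1 − e^(-0.16)) = 0.75 × (1 − 0.852144) = 0.110892.

0.1109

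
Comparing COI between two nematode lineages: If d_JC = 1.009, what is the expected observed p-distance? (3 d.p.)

0.555

p = (3/4)(1 − e^(−4d/3)) = 0.75 × (1 − e^(-1.345333)) = 0.75 × (1 − 0.260453) = 0.554660.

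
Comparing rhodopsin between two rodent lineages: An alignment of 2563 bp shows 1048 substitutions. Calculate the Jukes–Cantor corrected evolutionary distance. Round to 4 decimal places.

p = 1048/2563 ≈ 0.408896.
d = −(3/4) ln(1 − 4p/3) = −0.75 ln(1 − 0.545195) = −0.75 ln(0.454805)
  = −0.75 × (-0.787887) = 0.590915 substitutions/site.

0.5909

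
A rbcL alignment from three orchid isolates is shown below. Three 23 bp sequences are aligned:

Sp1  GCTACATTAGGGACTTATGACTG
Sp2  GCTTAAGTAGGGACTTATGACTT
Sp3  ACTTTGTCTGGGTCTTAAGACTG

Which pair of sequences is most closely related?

Sp1–Sp2: 4/23 differ, p = 0.174, d = 0.198.
Sp1–Sp3: 8/23 differ, p = 0.348, d = 0.467.
Sp2–Sp3: 9/23 differ, p = 0.391, d = 0.553.
The smallest distance is between Sp1 and Sp2.

Sp1 and Sp2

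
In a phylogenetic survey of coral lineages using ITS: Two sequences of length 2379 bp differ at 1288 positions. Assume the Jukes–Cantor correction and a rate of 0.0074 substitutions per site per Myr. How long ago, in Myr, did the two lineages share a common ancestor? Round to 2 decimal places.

p = 1288/2379 ≈ 0.541404.
d = −(3/4) ln(1 − 4p/3) = −0.75 ln(1 − 0.721872) = −0.75 ln(0.278128)
  = −0.75 × (-1.279674) = 0.959756 substitutions/site.
Under a molecular clock d = 2μt, so t = d/(2μ) = 0.959756 / (2 × 0.0074) = 64.85 Myr.

64.85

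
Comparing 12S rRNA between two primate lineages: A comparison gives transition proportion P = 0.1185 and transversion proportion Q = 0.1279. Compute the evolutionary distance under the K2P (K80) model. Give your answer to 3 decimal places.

0.301

Under the Kimura two-parameter model, d = −½ ln(1 − 2P − Q) − ¼ ln(1 − 2Q).
1 − 2P − Q = 0.6351, giving −½ ln(0.6351) = 0.226986.
1 − 2Q = 0.7442, giving −¼ ln(0.7442) = 0.073861.
d = 0.226986 + 0.073861 = 0.300847.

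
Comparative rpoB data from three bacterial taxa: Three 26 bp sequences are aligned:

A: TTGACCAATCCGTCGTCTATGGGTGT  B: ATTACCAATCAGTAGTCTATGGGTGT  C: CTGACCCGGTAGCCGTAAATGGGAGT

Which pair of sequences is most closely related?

A–B: 4/26 differ, p = 0.154, d = 0.172.
A–C: 10/26 differ, p = 0.385, d = 0.539.
B–C: 11/26 differ, p = 0.423, d = 0.623.
The smallest distance is between A and B.

A and B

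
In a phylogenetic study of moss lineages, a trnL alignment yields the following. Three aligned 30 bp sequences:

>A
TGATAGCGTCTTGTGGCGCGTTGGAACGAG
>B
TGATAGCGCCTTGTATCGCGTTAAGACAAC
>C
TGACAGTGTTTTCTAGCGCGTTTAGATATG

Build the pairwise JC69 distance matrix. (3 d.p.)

A–B: 8/30 sites differ → p ≈ 0.266667, d = −0.75 ln(1 − 0.355556) = 0.329526 ≈ 0.330.
A–C: 11/30 sites differ → p ≈ 0.366667, d = −0.75 ln(1 − 0.488889) = 0.503376 ≈ 0.503.
B–C: 10/30 sites differ → p ≈ 0.333333, d = −0.75 ln(1 − 0.444444) = 0.440839 ≈ 0.441.

d(A,B) = 0.330, d(A,C) = 0.503, d(B,C) = 0.441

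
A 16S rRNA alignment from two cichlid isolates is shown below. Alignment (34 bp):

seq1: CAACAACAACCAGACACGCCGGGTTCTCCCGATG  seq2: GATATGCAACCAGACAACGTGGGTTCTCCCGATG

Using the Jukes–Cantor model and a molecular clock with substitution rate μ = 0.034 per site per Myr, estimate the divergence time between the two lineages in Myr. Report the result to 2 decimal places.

The sequences differ at 9 of 34 sites (1, 3, 4, 5, 6, 17, 18, 19, 20), so p = 9/34 ≈ 0.264706.
d = −(3/4) ln(1 − 4p/3) = −0.75 ln(1 − 0.352941) = −0.75 ln(0.647059)
  = −0.75 × (-0.435318) = 0.326489 substitutions/site.
Under a molecular clock d = 2μt, so t = d/(2μ) = 0.326489 / (2 × 0.034) = 4.80 Myr.

4.80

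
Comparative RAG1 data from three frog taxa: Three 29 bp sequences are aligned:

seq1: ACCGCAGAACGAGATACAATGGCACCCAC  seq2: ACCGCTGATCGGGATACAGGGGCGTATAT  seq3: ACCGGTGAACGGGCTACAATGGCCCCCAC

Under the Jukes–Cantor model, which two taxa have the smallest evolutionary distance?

seq1–seq2: 10/29 differ, p = 0.345, d = 0.462.
seq1–seq3: 5/29 differ, p = 0.172, d = 0.196.
seq2–seq3: 10/29 differ, p = 0.345, d = 0.462.
The smallest distance is between seq1 and seq3.

seq1 and seq3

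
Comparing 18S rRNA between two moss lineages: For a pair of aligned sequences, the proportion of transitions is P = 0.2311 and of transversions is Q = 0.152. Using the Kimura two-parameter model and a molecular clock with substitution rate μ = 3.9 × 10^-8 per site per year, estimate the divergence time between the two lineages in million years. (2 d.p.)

7.27

Under the Kimura two-parameter model, d = −½ ln(1 − 2P − Q) − ¼ ln(1 − 2Q).
1 − 2P − Q = 0.3858, giving −½ ln(0.3858) = 0.476218.
1 − 2Q = 0.696, giving −¼ ln(0.696) = 0.090601.
d = 0.476218 + 0.090601 = 0.566819.
Under a molecular clock d = 2μt, so t = d/(2μ) = 0.566819 / (2 × 3.9 × 10^-8) = 7.27 million years.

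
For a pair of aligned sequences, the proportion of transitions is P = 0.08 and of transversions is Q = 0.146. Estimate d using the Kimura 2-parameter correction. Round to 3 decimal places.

0.269

Under the Kimura two-parameter model, d = −½ ln(1 − 2P − Q) − ¼ ln(1 − 2Q).
1 − 2P − Q = 0.694, giving −½ ln(0.694) = 0.182642.
1 − 2Q = 0.708, giving −¼ ln(0.708) = 0.086328.
d = 0.182642 + 0.086328 = 0.268970.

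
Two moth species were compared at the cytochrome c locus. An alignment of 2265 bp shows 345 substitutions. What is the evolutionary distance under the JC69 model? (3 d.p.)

p = 345/2265 ≈ 0.152318.
d = −(3/4) ln(1 − 4p/3) = −0.75 ln(1 − 0.203091) = −0.75 ln(0.796909)
  = −0.75 × (-0.227015) = 0.170261 substitutions/site.

0.170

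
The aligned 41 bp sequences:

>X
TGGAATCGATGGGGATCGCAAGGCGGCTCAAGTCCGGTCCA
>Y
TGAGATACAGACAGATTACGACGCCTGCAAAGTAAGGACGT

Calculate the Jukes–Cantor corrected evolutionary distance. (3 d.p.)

The sequences differ at 22 of 41 sites, so p = 22/41 ≈ 0.536585.
d = −(3/4) ln(1 − 4p/3) = −0.75 ln(1 − 0.715447) = −0.75 ln(0.284553)
  = −0.75 × (-1.256836) = 0.942627 substitutions/site.

0.943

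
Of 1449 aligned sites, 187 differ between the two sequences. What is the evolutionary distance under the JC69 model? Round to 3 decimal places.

0.142

p = 187/1449 ≈ 0.129055.
d = −(3/4) ln(1 − 4p/3) = −0.75 ln(1 − 0.172073) = −0.75 ln(0.827927)
  = −0.75 × (-0.188830) = 0.141623 substitutions/site.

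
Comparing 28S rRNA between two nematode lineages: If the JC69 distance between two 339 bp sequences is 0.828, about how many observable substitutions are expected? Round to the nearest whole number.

Invert JC69: p = (3/4)(1 − e^(−4d/3)) = 0.75 × (1 − e^(-1.104)) = 0.75 × (1 − 0.331542) = 0.501344.
Expected differing sites = pL ≈ 0.501344 × 339 = 169.955616 ≈ 170.

170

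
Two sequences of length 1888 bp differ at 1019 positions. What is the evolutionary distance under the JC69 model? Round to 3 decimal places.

p = 1019/1888 ≈ 0.539725.
d = −(3/4) ln(1 − 4p/3) = −0.75 ln(1 − 0.719633) = −0.75 ln(0.280367)
  = −0.75 × (-1.271656) = 0.953742 substitutions/site.

0.954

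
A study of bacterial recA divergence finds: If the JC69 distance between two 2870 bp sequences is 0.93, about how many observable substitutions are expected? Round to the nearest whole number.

1530

Invert JC69: p = (3/4)(1 − e^(−4d/3)) = 0.75 × (1 − e^(-1.24)) = 0.75 × (1 − 0.289384) = 0.532962.
Expected differing sites = pL ≈ 0.532962 × 2870 = 1529.60094 ≈ 1530.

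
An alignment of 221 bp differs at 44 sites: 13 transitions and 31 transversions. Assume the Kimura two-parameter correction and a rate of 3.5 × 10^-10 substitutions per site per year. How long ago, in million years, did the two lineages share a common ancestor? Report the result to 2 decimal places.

P = 13/221 ≈ 0.058824 and Q = 31/221 ≈ 0.140271.
Under the Kimura two-parameter model, d = −½ ln(1 − 2P − Q) − ¼ ln(1 − 2Q).
1 − 2P − Q = 0.742081, giving −½ ln(0.742081) = 0.149148.
1 − 2Q = 0.719458, giving −¼ ln(0.719458) = 0.082314.
d = 0.149148 + 0.082314 = 0.231462.
Under a molecular clock d = 2μt, so t = d/(2μ) = 0.231462 / (2 × 3.5 × 10^-10) = 330.66 million years.

330.66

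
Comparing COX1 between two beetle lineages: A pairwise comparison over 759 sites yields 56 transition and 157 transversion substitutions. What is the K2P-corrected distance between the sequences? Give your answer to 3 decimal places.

0.352

P = 56/759 ≈ 0.073781 and Q = 157/759 ≈ 0.206851.
Under the Kimura two-parameter model, d = −½ ln(1 − 2P − Q) − ¼ ln(1 − 2Q).
1 − 2P − Q = 0.645587, giving −½ ln(0.645587) = 0.218798.
1 − 2Q = 0.586298, giving −¼ ln(0.586298) = 0.133482.
d = 0.218798 + 0.133482 = 0.352280.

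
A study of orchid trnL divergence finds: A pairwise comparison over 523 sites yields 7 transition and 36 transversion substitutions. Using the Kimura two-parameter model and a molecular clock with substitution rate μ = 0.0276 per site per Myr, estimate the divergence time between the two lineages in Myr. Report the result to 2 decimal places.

P = 7/523 ≈ 0.013384 and Q = 36/523 ≈ 0.068834.
Under the Kimura two-parameter model, d = −½ ln(1 − 2P − Q) − ¼ ln(1 − 2Q).
1 − 2P − Q = 0.904398, giving −½ ln(0.904398) = 0.050243.
1 − 2Q = 0.862332, giving −¼ ln(0.862332) = 0.037029.
d = 0.050243 + 0.037029 = 0.087272.
Under a molecular clock d = 2μt, so t = d/(2μ) = 0.087272 / (2 × 0.0276) = 1.58 Myr.

1.58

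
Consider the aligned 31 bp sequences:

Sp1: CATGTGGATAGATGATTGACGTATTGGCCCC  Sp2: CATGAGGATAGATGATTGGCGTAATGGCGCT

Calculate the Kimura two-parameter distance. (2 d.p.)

Of 31 sites, 2 differences are transitions and 3 are transversions, so P = 2/31 ≈ 0.064516 and Q = 3/31 ≈ 0.096774.
Under the Kimura two-parameter model, d = −½ ln(1 − 2P − Q) − ¼ ln(1 − 2Q).
1 − 2P − Q = 0.774194, giving −½ ln(0.774194) = 0.127966.
1 − 2Q = 0.806452, giving −¼ ln(0.806452) = 0.053778.
d = 0.127966 + 0.053778 = 0.181744.

0.18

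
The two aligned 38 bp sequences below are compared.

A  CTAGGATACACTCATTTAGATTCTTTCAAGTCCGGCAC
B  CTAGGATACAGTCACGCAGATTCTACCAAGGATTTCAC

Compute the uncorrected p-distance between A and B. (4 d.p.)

0.2895

The sequences differ at 11 of 38 positions.
p = 11/38 = 0.289473… ≈ 0.2895 (to 4 d.p.).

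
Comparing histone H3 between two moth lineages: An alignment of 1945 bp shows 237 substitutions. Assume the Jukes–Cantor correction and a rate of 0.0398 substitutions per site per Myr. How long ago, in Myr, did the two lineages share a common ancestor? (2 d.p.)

p = 237/1945 ≈ 0.121851.
d = −(3/4) ln(1 − 4p/3) = −0.75 ln(1 − 0.162468) = −0.75 ln(0.837532)
  = −0.75 × (-0.177296) = 0.132972 substitutions/site.
Under a molecular clock d = 2μt, so t = d/(2μ) = 0.132972 / (2 × 0.0398) = 1.67 Myr.

1.67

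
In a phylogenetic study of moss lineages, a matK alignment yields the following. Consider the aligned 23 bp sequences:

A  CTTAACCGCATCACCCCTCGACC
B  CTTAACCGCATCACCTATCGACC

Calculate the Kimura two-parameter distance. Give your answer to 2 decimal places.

0.09

Of 23 sites, 1 differences are transitions and 1 are transversions, so P = 1/23 ≈ 0.043478 and Q = 1/23 ≈ 0.043478.
Under the Kimura two-parameter model, d = −½ ln(1 − 2P − Q) − ¼ ln(1 − 2Q).
1 − 2P − Q = 0.869566, giving −½ ln(0.869566) = 0.069881.
1 − 2Q = 0.913044, giving −¼ ln(0.913044) = 0.022743.
d = 0.069881 + 0.022743 = 0.092624.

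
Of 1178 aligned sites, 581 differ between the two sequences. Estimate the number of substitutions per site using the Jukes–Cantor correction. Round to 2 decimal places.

p = 581/1178 ≈ 0.493209.
d = −(3/4) ln(1 − 4p/3) = −0.75 ln(1 − 0.657612) = −0.75 ln(0.342388)
  = −0.75 × (-1.071811) = 0.803858 substitutions/site.

0.80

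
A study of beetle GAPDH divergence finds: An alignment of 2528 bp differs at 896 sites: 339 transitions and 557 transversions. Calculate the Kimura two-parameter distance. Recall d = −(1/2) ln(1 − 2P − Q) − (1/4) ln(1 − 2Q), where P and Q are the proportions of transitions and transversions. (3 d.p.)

0.480

P = 339/2528 ≈ 0.134098 and Q = 557/2528 ≈ 0.220332.
Under the Kimura two-parameter model, d = −½ ln(1 − 2P − Q) − ¼ ln(1 − 2Q).
1 − 2P − Q = 0.511472, giving −½ ln(0.511472) = 0.335231.
1 − 2Q = 0.559336, giving −¼ ln(0.559336) = 0.145251.
d = 0.335231 + 0.145251 = 0.480482.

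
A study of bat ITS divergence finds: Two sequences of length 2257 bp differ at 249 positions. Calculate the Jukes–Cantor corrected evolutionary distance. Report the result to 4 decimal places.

0.1193

p = 249/2257 ≈ 0.110323.
d = −(3/4) ln(1 − 4p/3) = −0.75 ln(1 − 0.147097) = −0.75 ln(0.852903)
  = −0.75 × (-0.159109) = 0.119332 substitutions/site.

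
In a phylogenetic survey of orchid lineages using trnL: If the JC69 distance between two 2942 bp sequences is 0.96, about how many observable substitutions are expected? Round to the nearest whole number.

Invert JC69: p = (3/4)(1 − e^(−4d/3)) = 0.75 × (1 − e^(-1.28)) = 0.75 × (1 − 0.278037) = 0.541472.
Expected differing sites = pL ≈ 0.541472 × 2942 = 1593.010624 ≈ 1593.

1593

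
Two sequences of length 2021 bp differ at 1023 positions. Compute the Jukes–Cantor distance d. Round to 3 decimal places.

0.843

p = 1023/2021 ≈ 0.506185.
d = −(3/4) ln(1 − 4p/3) = −0.75 ln(1 − 0.674913) = −0.75 ln(0.325087)
  = −0.75 × (-1.123662) = 0.842747 substitutions/site.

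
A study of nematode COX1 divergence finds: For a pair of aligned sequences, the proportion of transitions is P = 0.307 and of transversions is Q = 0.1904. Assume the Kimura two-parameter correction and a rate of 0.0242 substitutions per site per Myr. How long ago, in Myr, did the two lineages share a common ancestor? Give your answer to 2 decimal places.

Under the Kimura two-parameter model, d = −½ ln(1 − 2P − Q) − ¼ ln(1 − 2Q).
1 − 2P − Q = 0.1956, giving −½ ln(0.1956) = 0.815842.
1 − 2Q = 0.6192, giving −¼ ln(0.6192) = 0.119832.
d = 0.815842 + 0.119832 = 0.935674.
Under a molecular clock d = 2μt, so t = d/(2μ) = 0.935674 / (2 × 0.0242) = 19.33 Myr.

19.33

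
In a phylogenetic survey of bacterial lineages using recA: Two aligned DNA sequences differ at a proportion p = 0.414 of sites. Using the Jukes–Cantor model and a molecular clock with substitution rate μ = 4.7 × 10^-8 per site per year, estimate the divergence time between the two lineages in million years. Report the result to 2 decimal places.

6.41

d = −(3/4) ln(1 − 4p/3) = −0.75 ln(1 − 0.552) = −0.75 ln(0.448)
  = −0.75 × (-0.802962) = 0.602222 substitutions/site.
Under a molecular clock d = 2μt, so t = d/(2μ) = 0.602222 / (2 × 4.7 × 10^-8) = 6.41 million years.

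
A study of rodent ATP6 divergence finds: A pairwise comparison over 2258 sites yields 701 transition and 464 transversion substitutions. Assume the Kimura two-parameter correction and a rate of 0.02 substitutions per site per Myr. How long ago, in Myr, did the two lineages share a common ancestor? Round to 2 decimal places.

P = 701/2258 ≈ 0.310452 and Q = 464/2258 ≈ 0.205492.
Under the Kimura two-parameter model, d = −½ ln(1 − 2P − Q) − ¼ ln(1 − 2Q).
1 − 2P − Q = 0.173604, giving −½ ln(0.173604) = 0.875489.
1 − 2Q = 0.589016, giving −¼ ln(0.589016) = 0.132325.
d = 0.875489 + 0.132325 = 1.007814.
Under a molecular clock d = 2μt, so t = d/(2μ) = 1.007814 / (2 × 0.02) = 25.20 Myr.

25.20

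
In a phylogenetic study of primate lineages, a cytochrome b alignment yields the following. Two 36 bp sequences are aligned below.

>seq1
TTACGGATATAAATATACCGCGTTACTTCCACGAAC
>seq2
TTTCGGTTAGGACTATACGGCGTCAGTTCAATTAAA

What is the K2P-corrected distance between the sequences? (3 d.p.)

0.443

Of 36 sites, 3 differences are transitions and 9 are transversions, so P = 3/36 ≈ 0.083333 and Q = 9/36 = 0.25.
Under the Kimura two-parameter model, d = −½ ln(1 − 2P − Q) − ¼ ln(1 − 2Q).
1 − 2P − Q = 0.583334, giving −½ ln(0.583334) = 0.269498.
1 − 2Q = 0.5, giving −¼ ln(0.5) = 0.173287.
d = 0.269498 + 0.173287 = 0.442785.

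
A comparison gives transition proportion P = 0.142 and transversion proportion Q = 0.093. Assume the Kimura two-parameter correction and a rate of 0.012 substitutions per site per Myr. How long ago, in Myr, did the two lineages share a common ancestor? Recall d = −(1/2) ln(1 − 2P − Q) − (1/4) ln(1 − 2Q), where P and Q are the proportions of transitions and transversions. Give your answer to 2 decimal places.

12.00

Under the Kimura two-parameter model, d = −½ ln(1 − 2P − Q) − ¼ ln(1 − 2Q).
1 − 2P − Q = 0.623, giving −½ ln(0.623) = 0.236604.
1 − 2Q = 0.814, giving −¼ ln(0.814) = 0.051449.
d = 0.236604 + 0.051449 = 0.288053.
Under a molecular clock d = 2μt, so t = d/(2μ) = 0.288053 / (2 × 0.012) = 12.00 Myr.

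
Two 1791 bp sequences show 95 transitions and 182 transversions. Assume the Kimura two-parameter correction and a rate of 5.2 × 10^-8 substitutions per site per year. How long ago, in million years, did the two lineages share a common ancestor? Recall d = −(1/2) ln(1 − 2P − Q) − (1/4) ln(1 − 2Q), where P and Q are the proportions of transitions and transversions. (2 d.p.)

P = 95/1791 ≈ 0.053043 and Q = 182/1791 ≈ 0.101619.
Under the Kimura two-parameter model, d = −½ ln(1 − 2P − Q) − ¼ ln(1 − 2Q).
1 − 2P − Q = 0.792295, giving −½ ln(0.792295) = 0.116411.
1 − 2Q = 0.796762, giving −¼ ln(0.796762) = 0.056800.
d = 0.116411 + 0.056800 = 0.173211.
Under a molecular clock d = 2μt, so t = d/(2μ) = 0.173211 / (2 × 5.2 × 10^-8) = 1.67 million years.

1.67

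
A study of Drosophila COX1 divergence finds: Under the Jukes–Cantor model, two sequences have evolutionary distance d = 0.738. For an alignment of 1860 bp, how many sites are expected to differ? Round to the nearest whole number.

874

Invert JC69: p = (3/4)(1 − e^(−4d/3)) = 0.75 × (1 − e^(-0.984)) = 0.75 × (1 − 0.373813) = 0.469640.
Expected differing sites = pL ≈ 0.469640 × 1860 = 873.5304 ≈ 874.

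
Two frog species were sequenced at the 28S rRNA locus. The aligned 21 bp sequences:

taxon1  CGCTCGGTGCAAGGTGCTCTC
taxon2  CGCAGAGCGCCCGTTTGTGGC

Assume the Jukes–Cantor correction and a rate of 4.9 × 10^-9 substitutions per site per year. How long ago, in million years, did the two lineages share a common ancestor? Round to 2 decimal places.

The sequences differ at 11 of 21 sites, so p = 11/21 ≈ 0.52381.
d = −(3/4) ln(1 − 4p/3) = −0.75 ln(1 − 0.698413) = −0.75 ln(0.301587)
  = −0.75 × (-1.198697) = 0.899023 substitutions/site.
Under a molecular clock d = 2μt, so t = d/(2μ) = 0.899023 / (2 × 4.9 × 10^-9) = 91.74 million years.

91.74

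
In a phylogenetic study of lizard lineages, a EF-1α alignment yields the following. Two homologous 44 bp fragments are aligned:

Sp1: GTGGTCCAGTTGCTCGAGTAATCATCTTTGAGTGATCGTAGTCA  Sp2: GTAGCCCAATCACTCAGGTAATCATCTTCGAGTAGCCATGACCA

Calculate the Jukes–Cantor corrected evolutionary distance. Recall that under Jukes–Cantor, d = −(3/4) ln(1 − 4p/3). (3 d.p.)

The sequences differ at 15 of 44 sites, so p = 15/44 ≈ 0.340909.
d = −(3/4) ln(1 − 4p/3) = −0.75 ln(1 − 0.454545) = −0.75 ln(0.545455)
  = −0.75 × (-0.606135) = 0.454601 substitutions/site.

0.455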